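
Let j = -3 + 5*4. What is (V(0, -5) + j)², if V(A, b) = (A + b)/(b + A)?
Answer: 324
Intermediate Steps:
j = 17 (j = -3 + 20 = 17)
V(A, b) = 1 (V(A, b) = (A + b)/(A + b) = 1)
(V(0, -5) + j)² = (1 + 17)² = 18² = 324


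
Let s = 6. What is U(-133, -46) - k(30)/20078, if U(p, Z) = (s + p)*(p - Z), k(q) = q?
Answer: 110920896/10039 ≈ 11049.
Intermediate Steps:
U(p, Z) = (6 + p)*(p - Z)
U(-133, -46) - k(30)/20078 = ((-133)² - 6*(-46) + 6*(-133) - 1*(-46)*(-133)) - 30/20078 = (17689 + 276 - 798 - 6118) - 30/20078 = 11049 - 1*15/10039 = 11049 - 15/10039 = 110920896/10039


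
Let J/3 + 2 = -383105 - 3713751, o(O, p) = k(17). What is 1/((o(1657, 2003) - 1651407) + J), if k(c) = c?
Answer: -1/13941964 ≈ -7.1726e-8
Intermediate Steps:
o(O, p) = 17
J = -12290574 (J = -6 + 3*(-383105 - 3713751) = -6 + 3*(-4096856) = -6 - 12290568 = -12290574)
1/((o(1657, 2003) - 1651407) + J) = 1/((17 - 1651407) - 12290574) = 1/(-1651390 - 12290574) = 1/(-13941964) = -1/13941964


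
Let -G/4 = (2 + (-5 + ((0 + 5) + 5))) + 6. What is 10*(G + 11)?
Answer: -410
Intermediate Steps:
G = -52 (G = -4*((2 + (-5 + ((0 + 5) + 5))) + 6) = -4*((2 + (-5 + (5 + 5))) + 6) = -4*((2 + (-5 + 10)) + 6) = -4*((2 + 5) + 6) = -4*(7 + 6) = -4*13 = -52)
10*(G + 11) = 10*(-52 + 11) = 10*(-41) = -410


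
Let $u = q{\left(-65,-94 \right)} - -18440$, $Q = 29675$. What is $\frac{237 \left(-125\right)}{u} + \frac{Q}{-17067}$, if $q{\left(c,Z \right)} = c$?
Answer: $- \frac{2802368}{836283} \approx -3.351$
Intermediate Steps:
$u = 18375$ ($u = -65 - -18440 = -65 + 18440 = 18375$)
$\frac{237 \left(-125\right)}{u} + \frac{Q}{-17067} = \frac{237 \left(-125\right)}{18375} + \frac{29675}{-17067} = \left(-29625\right) \frac{1}{18375} + 29675 \left(- \frac{1}{17067}\right) = - \frac{79}{49} - \frac{29675}{17067} = - \frac{2802368}{836283}$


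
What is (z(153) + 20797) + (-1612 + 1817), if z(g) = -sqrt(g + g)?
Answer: 21002 - 3*sqrt(34) ≈ 20985.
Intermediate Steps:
z(g) = -sqrt(2)*sqrt(g) (z(g) = -sqrt(2*g) = -sqrt(2)*sqrt(g))
(z(153) + 20797) + (-1612 + 1817) = (-sqrt(2)*sqrt(153) + 20797) + (-1612 + 1817) = (-sqrt(2)*3*sqrt(17) + 20797) + 205 = (-3*sqrt(34) + 20797) + 205 = (20797 - 3*sqrt(34)) + 205 = 21002 - 3*sqrt(34)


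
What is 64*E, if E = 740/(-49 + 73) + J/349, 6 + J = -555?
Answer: 1958368/1047 ≈ 1870.5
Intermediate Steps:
J = -561 (J = -6 - 555 = -561)
E = 61199/2094 (E = 740/(-49 + 73) - 561/349 = 740/24 - 561*1/349 = 740*(1/24) - 561/349 = 185/6 - 561/349 = 61199/2094 ≈ 29.226)
64*E = 64*(61199/2094) = 1958368/1047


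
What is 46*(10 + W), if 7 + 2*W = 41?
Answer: 1242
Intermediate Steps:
W = 17 (W = -7/2 + (½)*41 = -7/2 + 41/2 = 17)
46*(10 + W) = 46*(10 + 17) = 46*27 = 1242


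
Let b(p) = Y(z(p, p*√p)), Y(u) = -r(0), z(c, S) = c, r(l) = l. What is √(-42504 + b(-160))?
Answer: 2*I*√10626 ≈ 206.17*I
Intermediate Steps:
Y(u) = 0 (Y(u) = -1*0 = 0)
b(p) = 0
√(-42504 + b(-160)) = √(-42504 + 0) = √(-42504) = 2*I*√10626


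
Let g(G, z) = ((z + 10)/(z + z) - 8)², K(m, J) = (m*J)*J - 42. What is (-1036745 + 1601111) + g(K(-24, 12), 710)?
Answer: 2845252030/5041 ≈ 5.6442e+5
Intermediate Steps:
K(m, J) = -42 + m*J² (K(m, J) = (J*m)*J - 42 = m*J² - 42 = -42 + m*J²)
g(G, z) = (-8 + (10 + z)/(2*z))² (g(G, z) = ((10 + z)/((2*z)) - 8)² = ((10 + z)*(1/(2*z)) - 8)² = ((10 + z)/(2*z) - 8)² = (-8 + (10 + z)/(2*z))²)
(-1036745 + 1601111) + g(K(-24, 12), 710) = (-1036745 + 1601111) + (25/4)*(-2 + 3*710)²/710² = 564366 + (25/4)*(1/504100)*(-2 + 2130)² = 564366 + (25/4)*(1/504100)*2128² = 564366 + (25/4)*(1/504100)*4528384 = 564366 + 283024/5041 = 2845252030/5041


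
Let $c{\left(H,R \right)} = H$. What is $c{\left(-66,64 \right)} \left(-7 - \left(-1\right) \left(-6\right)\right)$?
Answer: $858$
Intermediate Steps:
$c{\left(-66,64 \right)} \left(-7 - \left(-1\right) \left(-6\right)\right) = - 66 \left(-7 - \left(-1\right) \left(-6\right)\right) = - 66 \left(-7 - 6\right) = \left(-66\right) \left(-13\right) = 858$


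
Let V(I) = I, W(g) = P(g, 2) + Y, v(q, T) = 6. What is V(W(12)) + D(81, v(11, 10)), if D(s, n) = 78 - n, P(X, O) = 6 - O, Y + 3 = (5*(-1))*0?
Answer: 73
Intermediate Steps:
Y = -3 (Y = -3 + (5*(-1))*0 = -3 - 5*0 = -3 + 0 = -3)
W(g) = 1 (W(g) = (6 - 1*2) - 3 = (6 - 2) - 3 = 4 - 3 = 1)
V(W(12)) + D(81, v(11, 10)) = 1 + (78 - 1*6) = 1 + (78 - 6) = 1 + 72 = 73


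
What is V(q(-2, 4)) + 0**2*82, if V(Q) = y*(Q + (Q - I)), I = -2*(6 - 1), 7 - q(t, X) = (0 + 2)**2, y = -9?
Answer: -144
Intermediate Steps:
q(t, X) = 3 (q(t, X) = 7 - (0 + 2)**2 = 7 - 1*2**2 = 7 - 1*4 = 7 - 4 = 3)
I = -10 (I = -2*5 = -10)
V(Q) = -90 - 18*Q (V(Q) = -9*(Q + (Q - 1*(-10))) = -9*(Q + (Q + 10)) = -9*(Q + (10 + Q)) = -9*(10 + 2*Q) = -90 - 18*Q)
V(q(-2, 4)) + 0**2*82 = (-90 - 18*3) + 0**2*82 = (-90 - 54) + 0*82 = -144 + 0 = -144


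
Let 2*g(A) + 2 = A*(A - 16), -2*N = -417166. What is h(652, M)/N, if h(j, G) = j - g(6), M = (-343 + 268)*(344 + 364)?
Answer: 683/208583 ≈ 0.0032745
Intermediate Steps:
N = 208583 (N = -½*(-417166) = 208583)
g(A) = -1 + A*(-16 + A)/2 (g(A) = -1 + (A*(A - 16))/2 = -1 + (A*(-16 + A))/2 = -1 + A*(-16 + A)/2)
M = -53100 (M = -75*708 = -53100)
h(j, G) = 31 + j (h(j, G) = j - (-1 + (½)*6² - 8*6) = j - (-1 + (½)*36 - 48) = j - (-1 + 18 - 48) = j - 1*(-31) = j + 31 = 31 + j)
h(652, M)/N = (31 + 652)/208583 = 683*(1/208583) = 683/208583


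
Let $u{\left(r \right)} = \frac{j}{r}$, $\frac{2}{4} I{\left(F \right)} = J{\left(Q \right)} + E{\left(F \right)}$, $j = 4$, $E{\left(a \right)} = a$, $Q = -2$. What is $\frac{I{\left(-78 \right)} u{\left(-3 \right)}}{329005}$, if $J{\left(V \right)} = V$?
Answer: $\frac{128}{197403} \approx 0.00064842$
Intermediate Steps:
$I{\left(F \right)} = -4 + 2 F$ ($I{\left(F \right)} = 2 \left(-2 + F\right) = -4 + 2 F$)
$u{\left(r \right)} = \frac{4}{r}$
$\frac{I{\left(-78 \right)} u{\left(-3 \right)}}{329005} = \frac{\left(-4 + 2 \left(-78\right)\right) \frac{4}{-3}}{329005} = \left(-4 - 156\right) 4 \left(- \frac{1}{3}\right) \frac{1}{329005} = \left(-160\right) \left(- \frac{4}{3}\right) \frac{1}{329005} = \frac{640}{3} \cdot \frac{1}{329005} = \frac{128}{197403}$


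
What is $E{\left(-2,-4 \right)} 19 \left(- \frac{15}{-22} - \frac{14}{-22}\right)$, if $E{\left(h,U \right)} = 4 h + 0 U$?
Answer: $- \frac{2204}{11} \approx -200.36$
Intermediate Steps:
$E{\left(h,U \right)} = 4 h$ ($E{\left(h,U \right)} = 4 h + 0 = 4 h$)
$E{\left(-2,-4 \right)} 19 \left(- \frac{15}{-22} - \frac{14}{-22}\right) = 4 \left(-2\right) 19 \left(- \frac{15}{-22} - \frac{14}{-22}\right) = \left(-8\right) 19 \left(\left(-15\right) \left(- \frac{1}{22}\right) - - \frac{7}{11}\right) = - 152 \left(\frac{15}{22} + \frac{7}{11}\right) = \left(-152\right) \frac{29}{22} = - \frac{2204}{11}$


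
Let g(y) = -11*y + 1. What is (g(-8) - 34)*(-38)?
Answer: -2090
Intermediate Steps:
g(y) = 1 - 11*y
(g(-8) - 34)*(-38) = ((1 - 11*(-8)) - 34)*(-38) = ((1 + 88) - 34)*(-38) = (89 - 34)*(-38) = 55*(-38) = -2090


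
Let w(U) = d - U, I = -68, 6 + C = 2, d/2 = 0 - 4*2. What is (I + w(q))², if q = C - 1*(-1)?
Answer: 6561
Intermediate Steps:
d = -16 (d = 2*(0 - 4*2) = 2*(0 - 8) = 2*(-8) = -16)
C = -4 (C = -6 + 2 = -4)
q = -3 (q = -4 - 1*(-1) = -4 + 1 = -3)
w(U) = -16 - U
(I + w(q))² = (-68 + (-16 - 1*(-3)))² = (-68 + (-16 + 3))² = (-68 - 13)² = (-81)² = 6561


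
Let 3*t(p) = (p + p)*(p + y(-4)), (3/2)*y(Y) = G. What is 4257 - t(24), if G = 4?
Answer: 11491/3 ≈ 3830.3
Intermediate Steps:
y(Y) = 8/3 (y(Y) = (⅔)*4 = 8/3)
t(p) = 2*p*(8/3 + p)/3 (t(p) = ((p + p)*(p + 8/3))/3 = ((2*p)*(8/3 + p))/3 = (2*p*(8/3 + p))/3 = 2*p*(8/3 + p)/3)
4257 - t(24) = 4257 - 2*24*(8 + 3*24)/9 = 4257 - 2*24*(8 + 72)/9 = 4257 - 2*24*80/9 = 4257 - 1*1280/3 = 4257 - 1280/3 = 11491/3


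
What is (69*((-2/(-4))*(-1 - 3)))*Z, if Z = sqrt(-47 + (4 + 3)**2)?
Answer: -138*sqrt(2) ≈ -195.16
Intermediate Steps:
Z = sqrt(2) (Z = sqrt(-47 + 7**2) = sqrt(-47 + 49) = sqrt(2) ≈ 1.4142)
(69*((-2/(-4))*(-1 - 3)))*Z = (69*((-2/(-4))*(-1 - 3)))*sqrt(2) = (69*(-2*(-1/4)*(-4)))*sqrt(2) = (69*((1/2)*(-4)))*sqrt(2) = (69*(-2))*sqrt(2) = -138*sqrt(2)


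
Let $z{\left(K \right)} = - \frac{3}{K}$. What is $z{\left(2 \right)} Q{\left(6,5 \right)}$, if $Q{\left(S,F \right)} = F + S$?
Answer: $- \frac{33}{2} \approx -16.5$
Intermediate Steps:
$z{\left(2 \right)} Q{\left(6,5 \right)} = - \frac{3}{2} \left(5 + 6\right) = \left(-3\right) \frac{1}{2} \cdot 11 = \left(- \frac{3}{2}\right) 11 = - \frac{33}{2}$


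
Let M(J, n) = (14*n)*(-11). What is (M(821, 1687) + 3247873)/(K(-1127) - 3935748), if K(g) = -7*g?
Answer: -2988075/3927859 ≈ -0.76074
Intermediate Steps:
M(J, n) = -154*n
(M(821, 1687) + 3247873)/(K(-1127) - 3935748) = (-154*1687 + 3247873)/(-7*(-1127) - 3935748) = (-259798 + 3247873)/(7889 - 3935748) = 2988075/(-3927859) = 2988075*(-1/3927859) = -2988075/3927859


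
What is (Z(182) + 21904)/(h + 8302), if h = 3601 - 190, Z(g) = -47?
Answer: 21857/11713 ≈ 1.8660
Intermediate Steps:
h = 3411
(Z(182) + 21904)/(h + 8302) = (-47 + 21904)/(3411 + 8302) = 21857/11713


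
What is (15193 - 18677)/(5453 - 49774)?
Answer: 3484/44321 ≈ 0.078608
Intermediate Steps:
(15193 - 18677)/(5453 - 49774) = -3484/(-44321) = -3484*(-1/44321) = 3484/44321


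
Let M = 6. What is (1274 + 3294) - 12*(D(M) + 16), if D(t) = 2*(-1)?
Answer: 4400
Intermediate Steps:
D(t) = -2
(1274 + 3294) - 12*(D(M) + 16) = (1274 + 3294) - 12*(-2 + 16) = 4568 - 12*14 = 4568 - 168 = 4400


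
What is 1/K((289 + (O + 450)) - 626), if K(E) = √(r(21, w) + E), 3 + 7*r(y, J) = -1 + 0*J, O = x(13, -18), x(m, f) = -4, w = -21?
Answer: √5313/759 ≈ 0.096035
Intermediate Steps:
O = -4
r(y, J) = -4/7 (r(y, J) = -3/7 + (-1 + 0*J)/7 = -3/7 + (-1 + 0)/7 = -3/7 + (⅐)*(-1) = -3/7 - ⅐ = -4/7)
K(E) = √(-4/7 + E)
1/K((289 + (O + 450)) - 626) = 1/(√(-28 + 49*((289 + (-4 + 450)) - 626))/7) = 1/(√(-28 + 49*((289 + 446) - 626))/7) = 1/(√(-28 + 49*(735 - 626))/7) = 1/(√(-28 + 49*109)/7) = 1/(√(-28 + 5341)/7) = 1/(√5313/7) = √5313/759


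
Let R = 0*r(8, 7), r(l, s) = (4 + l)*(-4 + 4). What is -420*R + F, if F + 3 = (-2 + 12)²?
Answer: 97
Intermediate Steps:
r(l, s) = 0 (r(l, s) = (4 + l)*0 = 0)
F = 97 (F = -3 + (-2 + 12)² = -3 + 10² = -3 + 100 = 97)
R = 0 (R = 0*0 = 0)
-420*R + F = -420*0 + 97 = 0 + 97 = 97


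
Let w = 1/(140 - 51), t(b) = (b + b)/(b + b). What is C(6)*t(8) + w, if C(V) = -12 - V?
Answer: -1601/89 ≈ -17.989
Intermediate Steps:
t(b) = 1 (t(b) = (2*b)/((2*b)) = (2*b)*(1/(2*b)) = 1)
w = 1/89 ≈ 0.011236
C(6)*t(8) + w = (-12 - 1*6)*1 + 1/89 = (-12 - 6)*1 + 1/89 = -18*1 + 1/89 = -18 + 1/89 = -1601/89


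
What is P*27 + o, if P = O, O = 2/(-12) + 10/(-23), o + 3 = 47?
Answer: 1277/46 ≈ 27.761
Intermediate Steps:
o = 44 (o = -3 + 47 = 44)
O = -83/138 (O = 2*(-1/12) + 10*(-1/23) = -1/6 - 10/23 = -83/138 ≈ -0.60145)
P = -83/138 ≈ -0.60145
P*27 + o = -83/138*27 + 44 = -747/46 + 44 = 1277/46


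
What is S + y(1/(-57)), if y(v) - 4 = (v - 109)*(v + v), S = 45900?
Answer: 149154524/3249 ≈ 45908.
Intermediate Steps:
y(v) = 4 + 2*v*(-109 + v) (y(v) = 4 + (v - 109)*(v + v) = 4 + (-109 + v)*(2*v) = 4 + 2*v*(-109 + v))
S + y(1/(-57)) = 45900 + (4 - 218/(-57) + 2*(1/(-57))²) = 45900 + (4 - 218*(-1/57) + 2*(-1/57)²) = 45900 + (4 + 218/57 + 2*(1/3249)) = 45900 + (4 + 218/57 + 2/3249) = 45900 + 25424/3249 = 149154524/3249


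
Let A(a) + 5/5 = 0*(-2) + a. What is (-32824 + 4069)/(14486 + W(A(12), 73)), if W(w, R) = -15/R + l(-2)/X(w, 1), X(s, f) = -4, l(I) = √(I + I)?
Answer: -1775789156196/894582398161 - 61294158*I/894582398161 ≈ -1.985 - 6.8517e-5*I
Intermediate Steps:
l(I) = √2*√I (l(I) = √(2*I) = √2*√I)
A(a) = -1 + a (A(a) = -1 + (0*(-2) + a) = -1 + (0 + a) = -1 + a)
W(w, R) = -15/R - I/2 (W(w, R) = -15/R + (√2*√(-2))/(-4) = -15/R + (√2*(I*√2))*(-¼) = -15/R + (2*I)*(-¼) = -15/R - I/2)
(-32824 + 4069)/(14486 + W(A(12), 73)) = (-32824 + 4069)/(14486 + (-15/73 - I/2)) = -28755/(14486 + (-15*1/73 - I/2)) = -28755/(14486 + (-15/73 - I/2)) = -28755*21316*(1057463/73 + I/2)/4472911990805 = -122588316*(1057463/73 + I/2)/894582398161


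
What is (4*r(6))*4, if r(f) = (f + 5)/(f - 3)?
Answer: 176/3 ≈ 58.667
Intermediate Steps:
r(f) = (5 + f)/(-3 + f)
(4*r(6))*4 = (4*((5 + 6)/(-3 + 6)))*4 = (4*(11/3))*4 = (44/3)*4 = 176/3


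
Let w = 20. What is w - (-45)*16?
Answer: 740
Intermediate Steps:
w - (-45)*16 = 20 - (-45)*16 = 20 - 45*(-16) = 20 + 720 = 740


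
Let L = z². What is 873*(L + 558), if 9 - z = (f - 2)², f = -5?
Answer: 1883934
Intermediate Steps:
z = -40 (z = 9 - (-5 - 2)² = 9 - 1*(-7)² = 9 - 1*49 = 9 - 49 = -40)
L = 1600 (L = (-40)² = 1600)
873*(L + 558) = 873*(1600 + 558) = 873*2158 = 1883934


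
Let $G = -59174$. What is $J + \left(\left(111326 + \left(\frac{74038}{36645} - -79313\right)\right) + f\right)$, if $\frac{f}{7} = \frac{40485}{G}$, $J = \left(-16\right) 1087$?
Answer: $\frac{375668201418647}{2168431230} \approx 1.7324 \cdot 10^{5}$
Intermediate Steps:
$J = -17392$
$f = - \frac{283395}{59174}$ ($f = 7 \frac{40485}{-59174} = 7 \cdot 40485 \left(- \frac{1}{59174}\right) = 7 \left(- \frac{40485}{59174}\right) = - \frac{283395}{59174} \approx -4.7892$)
$J + \left(\left(111326 + \left(\frac{74038}{36645} - -79313\right)\right) + f\right) = -17392 + \left(\left(111326 + \left(\frac{74038}{36645} - -79313\right)\right) - \frac{283395}{59174}\right) = -17392 + \left(\left(111326 + \left(74038 \cdot \frac{1}{36645} + 79313\right)\right) - \frac{283395}{59174}\right) = -17392 + \left(\left(111326 + \left(\frac{74038}{36645} + 79313\right)\right) - \frac{283395}{59174}\right) = -17392 + \left(\left(111326 + \frac{2906498923}{36645}\right) - \frac{283395}{59174}\right) = -17392 + \left(\frac{6986040193}{36645} - \frac{283395}{59174}\right) = -17392 + \frac{413381557370807}{2168431230} = \frac{375668201418647}{2168431230}$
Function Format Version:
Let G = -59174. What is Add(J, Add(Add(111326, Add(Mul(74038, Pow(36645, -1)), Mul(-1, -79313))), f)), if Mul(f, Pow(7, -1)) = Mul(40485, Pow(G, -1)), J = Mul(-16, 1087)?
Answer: Rational(375668201418647, 2168431230) ≈ 1.7324e+5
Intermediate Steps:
J = -17392
f = Rational(-283395, 59174) (f = Mul(7, Mul(40485, Pow(-59174, -1))) = Mul(7, Mul(40485, Rational(-1, 59174))) = Mul(7, Rational(-40485, 59174)) = Rational(-283395, 59174) ≈ -4.7892)
Add(J, Add(Add(111326, Add(Mul(74038, Pow(36645, -1)), Mul(-1, -79313))), f)) = Add(-17392, Add(Add(111326, Add(Mul(74038, Pow(36645, -1)), Mul(-1, -79313))), Rational(-283395, 59174))) = Add(-17392, Add(Add(111326, Add(Mul(74038, Rational(1, 36645)), 79313)), Rational(-283395, 59174))) = Add(-17392, Add(Add(111326, Add(Rational(74038, 36645), 79313)), Rational(-283395, 59174))) = Add(-17392, Add(Add(111326, Rational(2906498923, 36645)), Rational(-283395, 59174))) = Add(-17392, Add(Rational(6986040193, 36645), Rational(-283395, 59174))) = Add(-17392, Rational(413381557370807, 2168431230)) = Rational(375668201418647, 2168431230)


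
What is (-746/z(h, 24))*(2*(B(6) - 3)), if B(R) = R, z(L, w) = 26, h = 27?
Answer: -2238/13 ≈ -172.15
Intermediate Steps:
(-746/z(h, 24))*(2*(B(6) - 3)) = (-746/26)*(2*(6 - 3)) = (-746*1/26)*(2*3) = -373/13*6 = -2238/13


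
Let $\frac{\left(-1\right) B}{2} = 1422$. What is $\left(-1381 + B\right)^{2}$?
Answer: $17850625$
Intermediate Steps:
$B = -2844$ ($B = \left(-2\right) 1422 = -2844$)
$\left(-1381 + B\right)^{2} = \left(-1381 - 2844\right)^{2} = \left(-4225\right)^{2} = 17850625$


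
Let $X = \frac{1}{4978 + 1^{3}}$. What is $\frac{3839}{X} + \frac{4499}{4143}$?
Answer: $\frac{79190884982}{4143} \approx 1.9114 \cdot 10^{7}$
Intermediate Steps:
$X = \frac{1}{4979}$ ($X = \frac{1}{4978 + 1} = \frac{1}{4979} \approx 0.00020084$)
$\frac{3839}{X} + \frac{4499}{4143} = 3839 \frac{1}{\frac{1}{4979}} + \frac{4499}{4143} = 3839 \cdot 4979 + 4499 \cdot \frac{1}{4143} = 19114381 + \frac{4499}{4143} = \frac{79190884982}{4143}$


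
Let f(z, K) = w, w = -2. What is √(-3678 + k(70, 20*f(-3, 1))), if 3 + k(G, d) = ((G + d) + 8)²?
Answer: I*√2237 ≈ 47.297*I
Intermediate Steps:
f(z, K) = -2
k(G, d) = -3 + (8 + G + d)² (k(G, d) = -3 + ((G + d) + 8)² = -3 + (8 + G + d)²)
√(-3678 + k(70, 20*f(-3, 1))) = √(-3678 + (-3 + (8 + 70 + 20*(-2))²)) = √(-3678 + (-3 + (8 + 70 - 40)²)) = √(-3678 + (-3 + 38²)) = √(-3678 + (-3 + 1444)) = √(-3678 + 1441) = √(-2237) = I*√2237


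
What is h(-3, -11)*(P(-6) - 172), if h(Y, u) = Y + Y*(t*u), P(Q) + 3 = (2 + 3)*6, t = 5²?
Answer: -119190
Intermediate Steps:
t = 25
P(Q) = 27 (P(Q) = -3 + (2 + 3)*6 = -3 + 5*6 = -3 + 30 = 27)
h(Y, u) = Y + 25*Y*u (h(Y, u) = Y + Y*(25*u) = Y + 25*Y*u)
h(-3, -11)*(P(-6) - 172) = (-3*(1 + 25*(-11)))*(27 - 172) = -3*(1 - 275)*(-145) = -3*(-274)*(-145) = 822*(-145) = -119190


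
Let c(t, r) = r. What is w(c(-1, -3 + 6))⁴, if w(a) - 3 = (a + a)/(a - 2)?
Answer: 6561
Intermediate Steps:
w(a) = 3 + 2*a/(-2 + a) (w(a) = 3 + (a + a)/(a - 2) = 3 + (2*a)/(-2 + a) = 3 + 2*a/(-2 + a))
w(c(-1, -3 + 6))⁴ = ((-6 + 5*(-3 + 6))/(-2 + (-3 + 6)))⁴ = ((-6 + 5*3)/(-2 + 3))⁴ = ((-6 + 15)/1)⁴ = (1*9)⁴ = 9⁴ = 6561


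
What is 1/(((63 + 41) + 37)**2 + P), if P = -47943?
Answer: -1/28062 ≈ -3.5635e-5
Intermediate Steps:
1/(((63 + 41) + 37)**2 + P) = 1/(((63 + 41) + 37)**2 - 47943) = 1/((104 + 37)**2 - 47943) = 1/(141**2 - 47943) = 1/(19881 - 47943) = 1/(-28062) = -1/28062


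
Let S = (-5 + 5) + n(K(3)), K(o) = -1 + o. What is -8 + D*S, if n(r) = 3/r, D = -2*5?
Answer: -23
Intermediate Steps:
D = -10
S = 3/2 (S = (-5 + 5) + 3/(-1 + 3) = 0 + 3/2 = 3/2 ≈ 1.5000)
-8 + D*S = -8 - 10*3/2 = -8 - 15 = -23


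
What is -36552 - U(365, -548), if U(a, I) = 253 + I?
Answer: -36257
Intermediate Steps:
-36552 - U(365, -548) = -36552 - (253 - 548) = -36552 - 1*(-295) = -36552 + 295 = -36257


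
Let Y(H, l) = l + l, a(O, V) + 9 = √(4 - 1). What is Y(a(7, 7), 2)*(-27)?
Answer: -108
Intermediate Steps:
a(O, V) = -9 + √3 (a(O, V) = -9 + √(4 - 1) = -9 + √3)
Y(H, l) = 2*l
Y(a(7, 7), 2)*(-27) = (2*2)*(-27) = 4*(-27) = -108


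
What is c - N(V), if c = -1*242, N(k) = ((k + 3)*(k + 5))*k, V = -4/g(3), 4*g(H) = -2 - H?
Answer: -50586/125 ≈ -404.69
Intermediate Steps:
g(H) = -½ - H/4 (g(H) = (-2 - H)/4 = -½ - H/4)
V = 16/5 (V = -4/(-½ - ¼*3) = -4/(-½ - ¾) = -4/(-5/4) = -4*(-⅘) = 16/5 ≈ 3.2000)
N(k) = k*(3 + k)*(5 + k) (N(k) = ((3 + k)*(5 + k))*k = k*(3 + k)*(5 + k))
c = -242
c - N(V) = -242 - 16*(15 + (16/5)² + 8*(16/5))/5 = -242 - 16*(15 + 256/25 + 128/5)/5 = -242 - 16*1271/(5*25) = -242 - 1*20336/125 = -242 - 20336/125 = -50586/125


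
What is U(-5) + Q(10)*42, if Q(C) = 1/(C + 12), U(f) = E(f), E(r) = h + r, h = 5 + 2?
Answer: 43/11 ≈ 3.9091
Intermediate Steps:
h = 7
E(r) = 7 + r
U(f) = 7 + f
Q(C) = 1/(12 + C)
U(-5) + Q(10)*42 = (7 - 5) + 42/(12 + 10) = 2 + 42/22 = 2 + (1/22)*42 = 2 + 21/11 = 43/11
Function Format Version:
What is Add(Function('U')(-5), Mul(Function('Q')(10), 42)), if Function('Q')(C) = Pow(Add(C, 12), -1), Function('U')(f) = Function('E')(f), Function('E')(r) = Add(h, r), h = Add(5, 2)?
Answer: Rational(43, 11) ≈ 3.9091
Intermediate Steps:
h = 7
Function('E')(r) = Add(7, r)
Function('U')(f) = Add(7, f)
Function('Q')(C) = Pow(Add(12, C), -1)
Add(Function('U')(-5), Mul(Function('Q')(10), 42)) = Add(Add(7, -5), Mul(Pow(Add(12, 10), -1), 42)) = Add(2, Mul(Pow(22, -1), 42)) = Add(2, Mul(Rational(1, 22), 42)) = Add(2, Rational(21, 11)) = Rational(43, 11)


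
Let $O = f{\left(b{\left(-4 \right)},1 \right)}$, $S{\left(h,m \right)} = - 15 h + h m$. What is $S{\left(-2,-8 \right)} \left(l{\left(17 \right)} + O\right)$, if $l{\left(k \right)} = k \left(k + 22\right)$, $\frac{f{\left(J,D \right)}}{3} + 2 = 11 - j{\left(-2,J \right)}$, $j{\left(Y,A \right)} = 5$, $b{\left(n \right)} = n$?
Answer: $31050$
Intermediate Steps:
$f{\left(J,D \right)} = 12$ ($f{\left(J,D \right)} = -6 + 3 \left(11 - 5\right) = -6 + 3 \cdot 6 = -6 + 18 = 12$)
$O = 12$
$l{\left(k \right)} = k \left(22 + k\right)$
$S{\left(-2,-8 \right)} \left(l{\left(17 \right)} + O\right) = - 2 \left(-15 - 8\right) \left(17 \left(22 + 17\right) + 12\right) = \left(-2\right) \left(-23\right) \left(17 \cdot 39 + 12\right) = 46 \left(663 + 12\right) = 46 \cdot 675 = 31050$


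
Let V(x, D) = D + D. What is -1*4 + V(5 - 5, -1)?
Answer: -6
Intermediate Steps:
V(x, D) = 2*D
-1*4 + V(5 - 5, -1) = -1*4 + 2*(-1) = -4 - 2 = -6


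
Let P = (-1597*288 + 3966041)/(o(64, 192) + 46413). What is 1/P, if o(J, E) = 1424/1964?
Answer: 22789139/1721497555 ≈ 0.013238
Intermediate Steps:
o(J, E) = 356/491 (o(J, E) = 1424*(1/1964) = 356/491)
P = 1721497555/22789139 (P = (-1597*288 + 3966041)/(356/491 + 46413) = (-459936 + 3966041)/(22789139/491) = 3506105*(491/22789139) = 1721497555/22789139 ≈ 75.540)
1/P = 1/(1721497555/22789139) = 22789139/1721497555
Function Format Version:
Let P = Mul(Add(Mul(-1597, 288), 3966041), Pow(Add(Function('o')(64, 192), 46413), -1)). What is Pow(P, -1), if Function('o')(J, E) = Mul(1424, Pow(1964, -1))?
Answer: Rational(22789139, 1721497555) ≈ 0.013238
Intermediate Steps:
Function('o')(J, E) = Rational(356, 491) (Function('o')(J, E) = Mul(1424, Rational(1, 1964)) = Rational(356, 491))
P = Rational(1721497555, 22789139) (P = Mul(Add(Mul(-1597, 288), 3966041), Pow(Add(Rational(356, 491), 46413), -1)) = Mul(Add(-459936, 3966041), Pow(Rational(22789139, 491), -1)) = Mul(3506105, Rational(491, 22789139)) = Rational(1721497555, 22789139) ≈ 75.540)
Pow(P, -1) = Pow(Rational(1721497555, 22789139), -1) = Rational(22789139, 1721497555)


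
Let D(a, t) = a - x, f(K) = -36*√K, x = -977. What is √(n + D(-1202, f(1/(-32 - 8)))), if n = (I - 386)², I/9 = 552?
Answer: √20994499 ≈ 4582.0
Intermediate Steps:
I = 4968 (I = 9*552 = 4968)
D(a, t) = 977 + a (D(a, t) = a - 1*(-977) = a + 977 = 977 + a)
n = 20994724 (n = (4968 - 386)² = 4582² = 20994724)
√(n + D(-1202, f(1/(-32 - 8)))) = √(20994724 + (977 - 1202)) = √(20994724 - 225) = √20994499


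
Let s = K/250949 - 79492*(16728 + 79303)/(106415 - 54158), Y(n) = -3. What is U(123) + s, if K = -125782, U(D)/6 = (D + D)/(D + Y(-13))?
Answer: -19155137134778381/131138418930 ≈ -1.4607e+5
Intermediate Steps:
U(D) = 12*D/(-3 + D) (U(D) = 6*((D + D)/(D - 3)) = 6*((2*D)/(-3 + D)) = 6*(2*D/(-3 + D)) = 12*D/(-3 + D))
s = -1915675013733122/13113841893 (s = -125782/250949 - 79492*(16728 + 79303)/(106415 - 54158) = -125782*1/250949 - 79492/(52257/96031) = -125782/250949 - 79492/(52257*(1/96031)) = -125782/250949 - 79492/52257/96031 = -125782/250949 - 79492*96031/52257 = -125782/250949 - 7633696252/52257 = -1915675013733122/13113841893 ≈ -1.4608e+5)
U(123) + s = 12*123/(-3 + 123) - 1915675013733122/13113841893 = 12*123/120 - 1915675013733122/13113841893 = 12*123*(1/120) - 1915675013733122/13113841893 = 123/10 - 1915675013733122/13113841893 = -19155137134778381/131138418930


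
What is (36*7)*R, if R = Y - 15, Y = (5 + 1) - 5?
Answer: -3528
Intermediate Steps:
Y = 1 (Y = 6 - 5 = 1)
R = -14 (R = 1 - 15 = -14)
(36*7)*R = (36*7)*(-14) = 252*(-14) = -3528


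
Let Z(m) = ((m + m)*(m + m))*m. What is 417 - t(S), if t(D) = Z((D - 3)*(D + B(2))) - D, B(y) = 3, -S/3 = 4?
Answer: -9841095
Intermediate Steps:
S = -12 (S = -3*4 = -12)
Z(m) = 4*m³ (Z(m) = ((2*m)*(2*m))*m = (4*m²)*m = 4*m³)
t(D) = -D + 4*(-3 + D)³*(3 + D)³ (t(D) = 4*((D - 3)*(D + 3))³ - D = 4*((-3 + D)*(3 + D))³ - D = 4*((-3 + D)³*(3 + D)³) - D = 4*(-3 + D)³*(3 + D)³ - D = -D + 4*(-3 + D)³*(3 + D)³)
417 - t(S) = 417 - (-1*(-12) + 4*(-9 + (-12)²)³) = 417 - (12 + 4*(-9 + 144)³) = 417 - (12 + 4*135³) = 417 - (12 + 4*2460375) = 417 - (12 + 9841500) = 417 - 1*9841512 = 417 - 9841512 = -9841095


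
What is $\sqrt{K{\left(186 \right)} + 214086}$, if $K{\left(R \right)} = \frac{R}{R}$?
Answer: $\sqrt{214087} \approx 462.7$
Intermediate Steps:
$K{\left(R \right)} = 1$
$\sqrt{K{\left(186 \right)} + 214086} = \sqrt{1 + 214086} = \sqrt{214087}$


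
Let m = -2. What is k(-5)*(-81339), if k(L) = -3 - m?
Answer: 81339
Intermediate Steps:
k(L) = -1 (k(L) = -3 - 1*(-2) = -3 + 2 = -1)
k(-5)*(-81339) = -1*(-81339) = 81339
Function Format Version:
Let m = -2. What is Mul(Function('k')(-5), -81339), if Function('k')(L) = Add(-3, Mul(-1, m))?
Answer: 81339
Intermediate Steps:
Function('k')(L) = -1 (Function('k')(L) = Add(-3, Mul(-1, -2)) = Add(-3, 2) = -1)
Mul(Function('k')(-5), -81339) = Mul(-1, -81339) = 81339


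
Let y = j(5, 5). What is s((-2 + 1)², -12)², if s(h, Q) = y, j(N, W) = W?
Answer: 25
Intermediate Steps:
y = 5
s(h, Q) = 5
s((-2 + 1)², -12)² = 5² = 25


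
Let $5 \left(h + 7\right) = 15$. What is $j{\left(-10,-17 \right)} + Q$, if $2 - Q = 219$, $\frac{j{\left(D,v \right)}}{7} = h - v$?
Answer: $-126$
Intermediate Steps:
$h = -4$ ($h = -7 + \frac{1}{5} \cdot 15 = -7 + 3 = -4$)
$j{\left(D,v \right)} = -28 - 7 v$ ($j{\left(D,v \right)} = 7 \left(-4 - v\right) = -28 - 7 v$)
$Q = -217$ ($Q = 2 - 219 = -217$)
$j{\left(-10,-17 \right)} + Q = \left(-28 - -119\right) - 217 = \left(-28 + 119\right) - 217 = 91 - 217 = -126$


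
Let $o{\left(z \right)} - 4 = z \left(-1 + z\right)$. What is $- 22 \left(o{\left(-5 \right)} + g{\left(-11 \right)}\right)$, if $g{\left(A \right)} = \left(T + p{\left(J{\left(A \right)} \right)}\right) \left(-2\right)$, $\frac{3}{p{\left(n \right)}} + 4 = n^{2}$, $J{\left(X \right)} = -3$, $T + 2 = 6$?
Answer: $- \frac{2728}{5} \approx -545.6$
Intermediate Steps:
$T = 4$ ($T = -2 + 6 = 4$)
$p{\left(n \right)} = \frac{3}{-4 + n^{2}}$
$o{\left(z \right)} = 4 + z \left(-1 + z\right)$
$g{\left(A \right)} = - \frac{46}{5}$ ($g{\left(A \right)} = \left(4 + \frac{3}{-4 + \left(-3\right)^{2}}\right) \left(-2\right) = \left(4 + \frac{3}{-4 + 9}\right) \left(-2\right) = \left(4 + \frac{3}{5}\right) \left(-2\right) = \frac{23}{5} \left(-2\right) = - \frac{46}{5}$)
$- 22 \left(o{\left(-5 \right)} + g{\left(-11 \right)}\right) = - 22 \left(\left(4 + \left(-5\right)^{2} - -5\right) - \frac{46}{5}\right) = - 22 \left(\left(4 + 25 + 5\right) - \frac{46}{5}\right) = - 22 \left(34 - \frac{46}{5}\right) = \left(-22\right) \frac{124}{5} = - \frac{2728}{5}$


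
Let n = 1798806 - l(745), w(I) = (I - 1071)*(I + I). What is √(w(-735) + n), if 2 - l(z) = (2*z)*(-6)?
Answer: 2*√1111171 ≈ 2108.2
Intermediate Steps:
l(z) = 2 + 12*z (l(z) = 2 - 2*z*(-6) = 2 - (-12)*z = 2 + 12*z)
w(I) = 2*I*(-1071 + I) (w(I) = (-1071 + I)*(2*I) = 2*I*(-1071 + I))
n = 1789864 (n = 1798806 - (2 + 12*745) = 1798806 - (2 + 8940) = 1798806 - 1*8942 = 1798806 - 8942 = 1789864)
√(w(-735) + n) = √(2*(-735)*(-1071 - 735) + 1789864) = √(2*(-735)*(-1806) + 1789864) = √(2654820 + 1789864) = √4444684 = 2*√1111171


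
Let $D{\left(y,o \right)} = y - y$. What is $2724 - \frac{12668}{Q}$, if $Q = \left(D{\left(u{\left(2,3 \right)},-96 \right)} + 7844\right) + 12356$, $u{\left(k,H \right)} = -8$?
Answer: $\frac{13753033}{5050} \approx 2723.4$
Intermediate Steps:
$D{\left(y,o \right)} = 0$
$Q = 20200$ ($Q = \left(0 + 7844\right) + 12356 = 7844 + 12356 = 20200$)
$2724 - \frac{12668}{Q} = 2724 - \frac{12668}{20200} = 2724 - 12668 \cdot \frac{1}{20200} = 2724 - \frac{3167}{5050} = \frac{13753033}{5050}$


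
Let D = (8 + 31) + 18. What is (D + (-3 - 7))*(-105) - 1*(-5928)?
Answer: 993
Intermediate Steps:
D = 57 (D = 39 + 18 = 57)
(D + (-3 - 7))*(-105) - 1*(-5928) = (57 + (-3 - 7))*(-105) - 1*(-5928) = (57 - 10)*(-105) + 5928 = 47*(-105) + 5928 = -4935 + 5928 = 993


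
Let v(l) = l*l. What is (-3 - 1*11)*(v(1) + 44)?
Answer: -630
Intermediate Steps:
v(l) = l²
(-3 - 1*11)*(v(1) + 44) = (-3 - 1*11)*(1² + 44) = (-3 - 11)*(1 + 44) = -14*45 = -630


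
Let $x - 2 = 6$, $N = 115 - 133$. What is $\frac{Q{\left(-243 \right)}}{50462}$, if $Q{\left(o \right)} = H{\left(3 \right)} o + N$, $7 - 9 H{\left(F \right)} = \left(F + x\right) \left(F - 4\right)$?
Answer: $- \frac{252}{25231} \approx -0.0099877$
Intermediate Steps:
$N = -18$ ($N = 115 - 133 = -18$)
$x = 8$ ($x = 2 + 6 = 8$)
$H{\left(F \right)} = \frac{7}{9} - \frac{\left(-4 + F\right) \left(8 + F\right)}{9}$ ($H{\left(F \right)} = \frac{7}{9} - \frac{\left(F + 8\right) \left(F - 4\right)}{9} = \frac{7}{9} - \frac{\left(8 + F\right) \left(-4 + F\right)}{9} = \frac{7}{9} - \frac{\left(-4 + F\right) \left(8 + F\right)}{9}$)
$Q{\left(o \right)} = -18 + 2 o$ ($Q{\left(o \right)} = \left(\frac{13}{3} - \frac{4}{3} - \frac{3^{2}}{9}\right) o - 18 = \left(\frac{13}{3} - \frac{4}{3} - 1\right) o - 18 = 2 o - 18 = -18 + 2 o$)
$\frac{Q{\left(-243 \right)}}{50462} = \frac{-18 + 2 \left(-243\right)}{50462} = \left(-18 - 486\right) \frac{1}{50462} = \left(-504\right) \frac{1}{50462} = - \frac{252}{25231}$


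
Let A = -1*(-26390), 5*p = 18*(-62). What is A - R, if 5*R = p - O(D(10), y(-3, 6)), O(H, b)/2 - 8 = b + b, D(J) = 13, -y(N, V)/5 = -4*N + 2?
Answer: 659546/25 ≈ 26382.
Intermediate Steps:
y(N, V) = -10 + 20*N (y(N, V) = -5*(-4*N + 2) = -5*(2 - 4*N) = -10 + 20*N)
O(H, b) = 16 + 4*b (O(H, b) = 16 + 2*(b + b) = 16 + 2*(2*b) = 16 + 4*b)
p = -1116/5 (p = (18*(-62))/5 = (⅕)*(-1116) = -1116/5 ≈ -223.20)
A = 26390
R = 204/25 (R = (-1116/5 - (16 + 4*(-10 + 20*(-3))))/5 = (-1116/5 - (16 + 4*(-10 - 60)))/5 = (-1116/5 - (16 + 4*(-70)))/5 = (-1116/5 - (16 - 280))/5 = (-1116/5 - 1*(-264))/5 = (-1116/5 + 264)/5 = (⅕)*(204/5) = 204/25 ≈ 8.1600)
A - R = 26390 - 1*204/25 = 26390 - 204/25 = 659546/25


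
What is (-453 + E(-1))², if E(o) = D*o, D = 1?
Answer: 206116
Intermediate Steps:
E(o) = o (E(o) = 1*o = o)
(-453 + E(-1))² = (-453 - 1)² = (-454)² = 206116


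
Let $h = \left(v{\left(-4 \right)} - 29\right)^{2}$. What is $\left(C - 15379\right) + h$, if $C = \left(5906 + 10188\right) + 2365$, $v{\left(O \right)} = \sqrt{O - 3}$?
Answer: $3914 - 58 i \sqrt{7} \approx 3914.0 - 153.45 i$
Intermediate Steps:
$v{\left(O \right)} = \sqrt{-3 + O}$ ($v{\left(O \right)} = \sqrt{O - 3} = \sqrt{-3 + O}$)
$C = 18459$ ($C = 16094 + 2365 = 18459$)
$h = \left(-29 + i \sqrt{7}\right)^{2}$ ($h = \left(\sqrt{-3 - 4} - 29\right)^{2} = \left(\sqrt{-7} - 29\right)^{2} = \left(i \sqrt{7} - 29\right)^{2} = \left(-29 + i \sqrt{7}\right)^{2} \approx 834.0 - 153.45 i$)
$\left(C - 15379\right) + h = \left(18459 - 15379\right) + \left(29 - i \sqrt{7}\right)^{2} = 3080 + \left(29 - i \sqrt{7}\right)^{2}$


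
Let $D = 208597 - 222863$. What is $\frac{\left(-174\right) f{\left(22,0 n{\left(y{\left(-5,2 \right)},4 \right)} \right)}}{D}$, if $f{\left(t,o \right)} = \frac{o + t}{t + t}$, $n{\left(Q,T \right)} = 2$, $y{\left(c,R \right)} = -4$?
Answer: $\frac{87}{14266} \approx 0.0060984$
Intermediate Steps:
$f{\left(t,o \right)} = \frac{o + t}{2 t}$
$D = -14266$ ($D = 208597 - 222863 = -14266$)
$\frac{\left(-174\right) f{\left(22,0 n{\left(y{\left(-5,2 \right)},4 \right)} \right)}}{D} = \frac{\left(-174\right) \frac{0 \cdot 2 + 22}{2 \cdot 22}}{-14266} = - 174 \cdot \frac{1}{2} \cdot \frac{1}{22} \left(0 + 22\right) \left(- \frac{1}{14266}\right) = - 174 \cdot \frac{1}{2} \cdot \frac{1}{22} \cdot 22 \left(- \frac{1}{14266}\right) = \left(-174\right) \frac{1}{2} \left(- \frac{1}{14266}\right) = \left(-87\right) \left(- \frac{1}{14266}\right) = \frac{87}{14266}$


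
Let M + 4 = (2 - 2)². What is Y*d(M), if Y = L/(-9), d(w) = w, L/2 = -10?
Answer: -80/9 ≈ -8.8889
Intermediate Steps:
L = -20 (L = 2*(-10) = -20)
M = -4 (M = -4 + (2 - 2)² = -4 + 0² = -4 + 0 = -4)
Y = 20/9 (Y = -20/(-9) = -20*(-⅑) = 20/9 ≈ 2.2222)
Y*d(M) = (20/9)*(-4) = -80/9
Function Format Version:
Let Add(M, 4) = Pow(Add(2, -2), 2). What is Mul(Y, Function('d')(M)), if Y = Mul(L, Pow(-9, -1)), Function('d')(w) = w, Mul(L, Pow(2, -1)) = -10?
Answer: Rational(-80, 9) ≈ -8.8889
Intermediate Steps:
L = -20 (L = Mul(2, -10) = -20)
M = -4 (M = Add(-4, Pow(Add(2, -2), 2)) = Add(-4, Pow(0, 2)) = Add(-4, 0) = -4)
Y = Rational(20, 9) (Y = Mul(-20, Pow(-9, -1)) = Mul(-20, Rational(-1, 9)) = Rational(20, 9) ≈ 2.2222)
Mul(Y, Function('d')(M)) = Mul(Rational(20, 9), -4) = Rational(-80, 9)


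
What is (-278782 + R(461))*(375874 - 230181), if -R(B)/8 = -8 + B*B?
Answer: -288309837998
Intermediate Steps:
R(B) = 64 - 8*B² (R(B) = -8*(-8 + B*B) = -8*(-8 + B²) = 64 - 8*B²)
(-278782 + R(461))*(375874 - 230181) = (-278782 + (64 - 8*461²))*(375874 - 230181) = (-278782 + (64 - 8*212521))*145693 = (-278782 + (64 - 1700168))*145693 = (-278782 - 1700104)*145693 = -1978886*145693 = -288309837998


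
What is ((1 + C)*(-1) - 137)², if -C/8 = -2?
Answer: 23716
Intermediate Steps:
C = 16 (C = -8*(-2) = 16)
((1 + C)*(-1) - 137)² = ((1 + 16)*(-1) - 137)² = (17*(-1) - 137)² = (-17 - 137)² = (-154)² = 23716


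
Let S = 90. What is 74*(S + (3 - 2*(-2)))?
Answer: 7178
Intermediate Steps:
74*(S + (3 - 2*(-2))) = 74*(90 + (3 - 2*(-2))) = 74*(90 + (3 + 4)) = 74*(90 + 7) = 74*97 = 7178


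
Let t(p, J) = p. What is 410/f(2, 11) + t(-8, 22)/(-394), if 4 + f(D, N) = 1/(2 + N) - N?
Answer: -524617/19109 ≈ -27.454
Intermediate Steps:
f(D, N) = -4 + 1/(2 + N) - N (f(D, N) = -4 + (1/(2 + N) - N) = -4 + 1/(2 + N) - N)
410/f(2, 11) + t(-8, 22)/(-394) = 410/(((-7 - 1*11² - 6*11)/(2 + 11))) - 8/(-394) = 410/(((-7 - 1*121 - 66)/13)) - 8*(-1/394) = 410/(((-7 - 121 - 66)/13)) + 4/197 = 410/(((1/13)*(-194))) + 4/197 = 410/(-194/13) + 4/197 = 410*(-13/194) + 4/197 = -2665/97 + 4/197 = -524617/19109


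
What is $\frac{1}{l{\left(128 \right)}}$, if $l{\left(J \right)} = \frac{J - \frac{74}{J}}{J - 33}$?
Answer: $\frac{1216}{1631} \approx 0.74555$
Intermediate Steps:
$l{\left(J \right)} = \frac{J - \frac{74}{J}}{-33 + J}$
$\frac{1}{l{\left(128 \right)}} = \frac{1}{\frac{1}{128} \frac{1}{-33 + 128} \left(-74 + 128^{2}\right)} = \frac{1}{\frac{1}{128} \cdot \frac{1}{95} \left(-74 + 16384\right)} = \frac{1}{\frac{1}{128} \cdot \frac{1}{95} \cdot 16310} = \frac{1}{\frac{1631}{1216}} = \frac{1216}{1631}$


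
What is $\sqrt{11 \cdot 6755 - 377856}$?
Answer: $i \sqrt{303551} \approx 550.96 i$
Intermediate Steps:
$\sqrt{11 \cdot 6755 - 377856} = \sqrt{74305 - 377856} = \sqrt{-303551} = i \sqrt{303551}$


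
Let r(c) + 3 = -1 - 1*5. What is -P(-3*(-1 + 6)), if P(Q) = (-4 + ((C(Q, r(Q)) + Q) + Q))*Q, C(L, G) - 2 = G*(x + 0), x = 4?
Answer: -1020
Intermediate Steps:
r(c) = -9 (r(c) = -3 + (-1 - 1*5) = -3 + (-1 - 5) = -3 - 6 = -9)
C(L, G) = 2 + 4*G (C(L, G) = 2 + G*(4 + 0) = 2 + G*4 = 2 + 4*G)
P(Q) = Q*(-38 + 2*Q) (P(Q) = (-4 + (((2 + 4*(-9)) + Q) + Q))*Q = (-4 + (((2 - 36) + Q) + Q))*Q = (-4 + ((-34 + Q) + Q))*Q = (-4 + (-34 + 2*Q))*Q = (-38 + 2*Q)*Q = Q*(-38 + 2*Q))
-P(-3*(-1 + 6)) = -2*(-3*(-1 + 6))*(-19 - 3*(-1 + 6)) = -2*(-3*5)*(-19 - 3*5) = -2*(-15)*(-19 - 15) = -2*(-15)*(-34) = -1*1020 = -1020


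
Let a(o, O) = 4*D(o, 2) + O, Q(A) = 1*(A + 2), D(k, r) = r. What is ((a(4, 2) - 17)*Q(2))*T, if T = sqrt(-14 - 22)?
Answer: -168*I ≈ -168.0*I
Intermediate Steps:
Q(A) = 2 + A (Q(A) = 1*(2 + A) = 2 + A)
a(o, O) = 8 + O (a(o, O) = 4*2 + O = 8 + O)
T = 6*I (T = sqrt(-36) = 6*I ≈ 6.0*I)
((a(4, 2) - 17)*Q(2))*T = (((8 + 2) - 17)*(2 + 2))*(6*I) = ((10 - 17)*4)*(6*I) = (-7*4)*(6*I) = -168*I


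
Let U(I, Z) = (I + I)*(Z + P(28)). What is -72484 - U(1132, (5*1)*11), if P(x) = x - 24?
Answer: -206060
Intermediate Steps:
P(x) = -24 + x
U(I, Z) = 2*I*(4 + Z) (U(I, Z) = (I + I)*(Z + (-24 + 28)) = (2*I)*(Z + 4) = (2*I)*(4 + Z) = 2*I*(4 + Z))
-72484 - U(1132, (5*1)*11) = -72484 - 2*1132*(4 + (5*1)*11) = -72484 - 2*1132*(4 + 5*11) = -72484 - 2*1132*(4 + 55) = -72484 - 2*1132*59 = -72484 - 1*133576 = -72484 - 133576 = -206060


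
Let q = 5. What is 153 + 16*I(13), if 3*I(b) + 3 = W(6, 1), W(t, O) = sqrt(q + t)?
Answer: 137 + 16*sqrt(11)/3 ≈ 154.69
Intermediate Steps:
W(t, O) = sqrt(5 + t)
I(b) = -1 + sqrt(11)/3 (I(b) = -1 + sqrt(5 + 6)/3 = -1 + sqrt(11)/3)
153 + 16*I(13) = 153 + 16*(-1 + sqrt(11)/3) = 153 + (-16 + 16*sqrt(11)/3) = 137 + 16*sqrt(11)/3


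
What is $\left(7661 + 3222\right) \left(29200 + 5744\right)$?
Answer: $380295552$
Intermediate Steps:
$\left(7661 + 3222\right) \left(29200 + 5744\right) = 10883 \cdot 34944 = 380295552$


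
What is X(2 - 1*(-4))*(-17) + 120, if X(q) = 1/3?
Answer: 343/3 ≈ 114.33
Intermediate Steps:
X(q) = 1/3
X(2 - 1*(-4))*(-17) + 120 = (1/3)*(-17) + 120 = -17/3 + 120 = 343/3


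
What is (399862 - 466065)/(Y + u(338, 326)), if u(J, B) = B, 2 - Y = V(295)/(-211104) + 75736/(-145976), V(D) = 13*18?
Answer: -14167496021648/70303533835 ≈ -201.52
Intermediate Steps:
V(D) = 234
Y = 539267819/214000816 (Y = 2 - (234/(-211104) + 75736/(-145976)) = 2 - (234*(-1/211104) + 75736*(-1/145976)) = 2 - (-13/11728 - 9467/18247) = 2 - 1*(-111266187/214000816) = 2 + 111266187/214000816 = 539267819/214000816 ≈ 2.5199)
(399862 - 466065)/(Y + u(338, 326)) = (399862 - 466065)/(539267819/214000816 + 326) = -66203/70303533835/214000816 = -66203*214000816/70303533835 = -14167496021648/70303533835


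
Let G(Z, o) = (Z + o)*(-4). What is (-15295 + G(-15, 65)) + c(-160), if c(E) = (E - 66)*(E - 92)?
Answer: 41457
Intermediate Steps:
c(E) = (-92 + E)*(-66 + E) (c(E) = (-66 + E)*(-92 + E) = (-92 + E)*(-66 + E))
G(Z, o) = -4*Z - 4*o
(-15295 + G(-15, 65)) + c(-160) = (-15295 + (-4*(-15) - 4*65)) + (6072 + (-160)² - 158*(-160)) = (-15295 + (60 - 260)) + (6072 + 25600 + 25280) = (-15295 - 200) + 56952 = -15495 + 56952 = 41457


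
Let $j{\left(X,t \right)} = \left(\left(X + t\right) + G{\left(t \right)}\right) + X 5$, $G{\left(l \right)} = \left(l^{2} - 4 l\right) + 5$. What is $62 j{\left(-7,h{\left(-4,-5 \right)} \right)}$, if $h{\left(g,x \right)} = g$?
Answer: $-558$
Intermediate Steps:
$G{\left(l \right)} = 5 + l^{2} - 4 l$
$j{\left(X,t \right)} = 5 + t^{2} - 3 t + 6 X$ ($j{\left(X,t \right)} = \left(\left(X + t\right) + \left(5 + t^{2} - 4 t\right)\right) + X 5 = \left(5 + X + t^{2} - 3 t\right) + 5 X = 5 + t^{2} - 3 t + 6 X$)
$62 j{\left(-7,h{\left(-4,-5 \right)} \right)} = 62 \left(5 + \left(-4\right)^{2} - -12 + 6 \left(-7\right)\right) = 62 \left(5 + 16 + 12 - 42\right) = 62 \left(-9\right) = -558$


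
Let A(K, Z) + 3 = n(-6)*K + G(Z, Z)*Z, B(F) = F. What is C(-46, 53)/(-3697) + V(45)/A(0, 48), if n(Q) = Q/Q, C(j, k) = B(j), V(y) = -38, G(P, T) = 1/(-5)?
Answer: 705328/232911 ≈ 3.0283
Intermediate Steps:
G(P, T) = -1/5
C(j, k) = j
n(Q) = 1
A(K, Z) = -3 + K - Z/5 (A(K, Z) = -3 + (1*K - Z/5) = -3 + (K - Z/5) = -3 + K - Z/5)
C(-46, 53)/(-3697) + V(45)/A(0, 48) = -46/(-3697) - 38/(-3 + 0 - 1/5*48) = -46*(-1/3697) - 38/(-3 + 0 - 48/5) = 46/3697 - 38/(-63/5) = 46/3697 - 38*(-5/63) = 46/3697 + 190/63 = 705328/232911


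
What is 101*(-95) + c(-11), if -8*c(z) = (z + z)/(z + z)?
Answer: -76761/8 ≈ -9595.1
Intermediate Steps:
c(z) = -1/8 (c(z) = -(z + z)/(8*(z + z)) = -2*z/(8*(2*z)) = -2*z*1/(2*z)/8 = -1/8*1 = -1/8)
101*(-95) + c(-11) = 101*(-95) - 1/8 = -9595 - 1/8 = -76761/8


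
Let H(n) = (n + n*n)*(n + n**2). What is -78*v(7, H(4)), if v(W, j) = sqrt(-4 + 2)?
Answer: -78*I*sqrt(2) ≈ -110.31*I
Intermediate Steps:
H(n) = (n + n**2)**2 (H(n) = (n + n**2)*(n + n**2) = (n + n**2)**2)
v(W, j) = I*sqrt(2) (v(W, j) = sqrt(-2) = I*sqrt(2))
-78*v(7, H(4)) = -78*I*sqrt(2)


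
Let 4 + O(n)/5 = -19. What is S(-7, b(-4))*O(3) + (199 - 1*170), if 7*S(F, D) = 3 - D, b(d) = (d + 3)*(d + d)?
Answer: 778/7 ≈ 111.14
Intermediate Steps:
O(n) = -115 (O(n) = -20 + 5*(-19) = -20 - 95 = -115)
b(d) = 2*d*(3 + d) (b(d) = (3 + d)*(2*d) = 2*d*(3 + d))
S(F, D) = 3/7 - D/7 (S(F, D) = (3 - D)/7 = 3/7 - D/7)
S(-7, b(-4))*O(3) + (199 - 1*170) = (3/7 - 2*(-4)*(3 - 4)/7)*(-115) + (199 - 1*170) = (3/7 - 2*(-4)*(-1)/7)*(-115) + (199 - 170) = (3/7 - 1/7*8)*(-115) + 29 = (3/7 - 8/7)*(-115) + 29 = -5/7*(-115) + 29 = 575/7 + 29 = 778/7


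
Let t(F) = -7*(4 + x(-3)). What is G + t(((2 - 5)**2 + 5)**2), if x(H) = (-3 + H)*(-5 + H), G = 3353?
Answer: 2989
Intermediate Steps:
x(H) = (-5 + H)*(-3 + H)
t(F) = -364 (t(F) = -7*(4 + (15 + (-3)**2 - 8*(-3))) = -7*(4 + (15 + 9 + 24)) = -7*(4 + 48) = -7*52 = -364)
G + t(((2 - 5)**2 + 5)**2) = 3353 - 364 = 2989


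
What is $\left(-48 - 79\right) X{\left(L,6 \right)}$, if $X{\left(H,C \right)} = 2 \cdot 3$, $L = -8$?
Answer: $-762$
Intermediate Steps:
$X{\left(H,C \right)} = 6$
$\left(-48 - 79\right) X{\left(L,6 \right)} = \left(-48 - 79\right) 6 = \left(-127\right) 6 = -762$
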